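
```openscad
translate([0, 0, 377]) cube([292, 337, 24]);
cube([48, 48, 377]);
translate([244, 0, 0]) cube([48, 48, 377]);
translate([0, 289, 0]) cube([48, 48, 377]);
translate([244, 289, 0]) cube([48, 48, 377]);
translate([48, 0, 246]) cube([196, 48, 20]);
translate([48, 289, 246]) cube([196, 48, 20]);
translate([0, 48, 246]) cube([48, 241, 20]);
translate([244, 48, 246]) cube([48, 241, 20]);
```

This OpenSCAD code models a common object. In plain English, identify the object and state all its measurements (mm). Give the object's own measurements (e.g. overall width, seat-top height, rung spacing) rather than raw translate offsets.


A simple wooden stool: a rectangular seat 292 mm (x) by 337 mm (y), 24 mm thick, top face at z = 401 mm, on four square legs, each 48×48 mm in cross-section. The legs rest on z = 0, each flush with a corner of the seat. Four stretchers, 48 mm wide and 20 mm tall, connect adjacent legs with their undersides at z = 246 mm, each running between the inner faces of the legs it joins and aligned with the legs' outer faces on the other axis.


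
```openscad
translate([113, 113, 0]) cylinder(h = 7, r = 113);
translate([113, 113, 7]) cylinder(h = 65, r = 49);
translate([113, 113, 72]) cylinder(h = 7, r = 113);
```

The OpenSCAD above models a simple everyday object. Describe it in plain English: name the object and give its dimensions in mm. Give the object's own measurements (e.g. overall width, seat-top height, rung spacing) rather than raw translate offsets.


A spool: two coaxial disc flanges of radius 113 mm and thickness 7 mm, joined by a core cylinder of radius 49 mm and height 65 mm. The lower flange rests on z = 0 and the three cylinders share a vertical axis.


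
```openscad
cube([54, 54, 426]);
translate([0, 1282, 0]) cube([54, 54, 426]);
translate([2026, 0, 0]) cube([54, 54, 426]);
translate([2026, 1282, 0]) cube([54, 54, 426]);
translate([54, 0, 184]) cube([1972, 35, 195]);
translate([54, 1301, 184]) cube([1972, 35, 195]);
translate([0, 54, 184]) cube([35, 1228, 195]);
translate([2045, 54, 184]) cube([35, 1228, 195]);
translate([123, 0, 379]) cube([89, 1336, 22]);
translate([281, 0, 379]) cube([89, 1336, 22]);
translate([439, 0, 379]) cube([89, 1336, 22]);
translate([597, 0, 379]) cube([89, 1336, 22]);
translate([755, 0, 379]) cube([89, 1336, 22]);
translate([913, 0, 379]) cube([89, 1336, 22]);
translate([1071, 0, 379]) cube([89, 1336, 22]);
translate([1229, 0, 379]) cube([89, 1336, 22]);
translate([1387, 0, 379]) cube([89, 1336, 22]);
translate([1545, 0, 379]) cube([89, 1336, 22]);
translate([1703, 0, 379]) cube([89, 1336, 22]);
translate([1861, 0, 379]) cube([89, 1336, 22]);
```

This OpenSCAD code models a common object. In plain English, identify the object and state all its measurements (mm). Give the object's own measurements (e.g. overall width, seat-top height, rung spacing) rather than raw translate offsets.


A bed frame 2080 mm long (x) by 1336 mm wide (y). Four 54×54 mm corner posts, 426 mm tall, at the corners of the footprint. Four rails of 35 mm thickness and 195 mm height run between adjacent posts with their undersides at z = 184 mm, their outer faces flush with the outside of the frame (the two x-running rails run between the posts' inner faces; the two y-running rails run between the posts' inner faces). 12 slats, each 89 mm wide (x) and 22 mm thick, lie across the top of the two x-running rails, running the full 1336 mm width of the frame in y; along x they sit between the end posts with a 69 mm gap after the −x posts and between neighbouring slats, leaving 76 mm before the +x posts.


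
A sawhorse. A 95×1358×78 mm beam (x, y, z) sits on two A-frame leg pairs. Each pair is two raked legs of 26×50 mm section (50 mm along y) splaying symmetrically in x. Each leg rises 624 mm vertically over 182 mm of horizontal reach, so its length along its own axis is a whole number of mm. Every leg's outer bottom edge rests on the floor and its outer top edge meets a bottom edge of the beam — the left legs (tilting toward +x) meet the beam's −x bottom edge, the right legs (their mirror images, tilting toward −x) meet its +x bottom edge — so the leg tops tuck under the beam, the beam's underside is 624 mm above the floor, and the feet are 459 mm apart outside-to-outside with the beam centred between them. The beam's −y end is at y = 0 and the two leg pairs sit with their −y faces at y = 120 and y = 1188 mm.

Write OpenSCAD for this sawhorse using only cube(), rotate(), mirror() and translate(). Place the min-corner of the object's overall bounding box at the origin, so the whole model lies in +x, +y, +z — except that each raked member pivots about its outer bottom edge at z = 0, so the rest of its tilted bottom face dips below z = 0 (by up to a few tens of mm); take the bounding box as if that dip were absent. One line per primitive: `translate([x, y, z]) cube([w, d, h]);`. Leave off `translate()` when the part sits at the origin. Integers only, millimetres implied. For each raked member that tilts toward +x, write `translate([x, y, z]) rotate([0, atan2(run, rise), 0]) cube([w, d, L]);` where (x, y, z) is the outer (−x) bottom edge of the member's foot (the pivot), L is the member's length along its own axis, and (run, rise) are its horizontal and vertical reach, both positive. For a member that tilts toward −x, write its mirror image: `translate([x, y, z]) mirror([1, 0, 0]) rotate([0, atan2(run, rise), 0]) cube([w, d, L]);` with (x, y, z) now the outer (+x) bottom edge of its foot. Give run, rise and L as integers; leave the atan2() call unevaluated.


// leg length = √(182² + 624²) = 650
// right-leg outer foot x = 2·182 + 95 = 459
// beam min-corner = (182, 0, 624)
translate([182, 0, 624]) cube([95, 1358, 78]);
translate([0, 120, 0]) rotate([0, atan2(182, 624), 0]) cube([26, 50, 650]);
translate([459, 120, 0]) mirror([1, 0, 0]) rotate([0, atan2(182, 624), 0]) cube([26, 50, 650]);
translate([0, 1188, 0]) rotate([0, atan2(182, 624), 0]) cube([26, 50, 650]);
translate([459, 1188, 0]) mirror([1, 0, 0]) rotate([0, atan2(182, 624), 0]) cube([26, 50, 650]);


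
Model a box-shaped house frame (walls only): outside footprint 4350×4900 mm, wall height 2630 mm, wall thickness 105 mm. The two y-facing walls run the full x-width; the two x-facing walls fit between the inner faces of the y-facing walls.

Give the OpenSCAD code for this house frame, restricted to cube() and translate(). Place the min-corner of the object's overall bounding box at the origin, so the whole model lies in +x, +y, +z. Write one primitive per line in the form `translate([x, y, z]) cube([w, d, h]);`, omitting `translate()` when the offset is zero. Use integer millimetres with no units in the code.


cube([4350, 105, 2630]);
translate([0, 4795, 0]) cube([4350, 105, 2630]);
translate([0, 105, 0]) cube([105, 4690, 2630]);
translate([4245, 105, 0]) cube([105, 4690, 2630]);


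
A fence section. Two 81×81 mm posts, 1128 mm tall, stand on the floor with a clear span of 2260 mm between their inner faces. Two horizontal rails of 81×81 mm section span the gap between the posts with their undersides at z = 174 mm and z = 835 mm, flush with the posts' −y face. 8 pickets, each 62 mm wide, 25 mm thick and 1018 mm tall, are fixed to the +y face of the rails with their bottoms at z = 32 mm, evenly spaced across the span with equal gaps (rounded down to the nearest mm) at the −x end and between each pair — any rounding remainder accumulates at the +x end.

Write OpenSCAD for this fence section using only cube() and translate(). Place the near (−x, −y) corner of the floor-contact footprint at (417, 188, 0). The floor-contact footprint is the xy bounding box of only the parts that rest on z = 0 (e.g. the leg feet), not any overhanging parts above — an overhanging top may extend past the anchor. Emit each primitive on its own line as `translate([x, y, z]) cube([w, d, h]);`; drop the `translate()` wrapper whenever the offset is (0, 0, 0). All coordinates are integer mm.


translate([417, 188, 0]) cube([81, 81, 1128]);
translate([2758, 188, 0]) cube([81, 81, 1128]);
translate([498, 188, 174]) cube([2260, 81, 81]);
translate([498, 188, 835]) cube([2260, 81, 81]);
translate([694, 269, 32]) cube([62, 25, 1018]);
translate([952, 269, 32]) cube([62, 25, 1018]);
translate([1210, 269, 32]) cube([62, 25, 1018]);
translate([1468, 269, 32]) cube([62, 25, 1018]);
translate([1726, 269, 32]) cube([62, 25, 1018]);
translate([1984, 269, 32]) cube([62, 25, 1018]);
translate([2242, 269, 32]) cube([62, 25, 1018]);
translate([2500, 269, 32]) cube([62, 25, 1018]);


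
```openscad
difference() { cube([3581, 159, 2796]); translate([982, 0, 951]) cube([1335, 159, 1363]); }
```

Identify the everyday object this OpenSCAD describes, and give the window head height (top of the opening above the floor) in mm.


A wall with a window opening. The window head height is 2314 mm.

A wall with a rectangular opening subtracted — a window. Sill at z = 951, opening 1363 mm tall, so the head is at 951 + 1363 = 2314 mm.


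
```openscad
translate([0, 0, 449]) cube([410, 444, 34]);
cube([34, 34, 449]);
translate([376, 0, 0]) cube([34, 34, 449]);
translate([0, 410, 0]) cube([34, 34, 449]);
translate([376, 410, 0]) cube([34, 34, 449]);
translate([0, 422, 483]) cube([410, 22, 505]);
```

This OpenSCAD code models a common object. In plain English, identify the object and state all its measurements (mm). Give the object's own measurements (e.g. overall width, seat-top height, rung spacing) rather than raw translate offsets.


A chair. The seat is a 410×444×34 mm slab with its top at z = 483 mm, on four 34×34 mm corner legs (flush with the seat edges, standing on z = 0). A flat backrest 22 mm thick, 505 mm tall, spans the full seat width and rises from the seat top along its +y edge, rear face flush with the rear of the seat.


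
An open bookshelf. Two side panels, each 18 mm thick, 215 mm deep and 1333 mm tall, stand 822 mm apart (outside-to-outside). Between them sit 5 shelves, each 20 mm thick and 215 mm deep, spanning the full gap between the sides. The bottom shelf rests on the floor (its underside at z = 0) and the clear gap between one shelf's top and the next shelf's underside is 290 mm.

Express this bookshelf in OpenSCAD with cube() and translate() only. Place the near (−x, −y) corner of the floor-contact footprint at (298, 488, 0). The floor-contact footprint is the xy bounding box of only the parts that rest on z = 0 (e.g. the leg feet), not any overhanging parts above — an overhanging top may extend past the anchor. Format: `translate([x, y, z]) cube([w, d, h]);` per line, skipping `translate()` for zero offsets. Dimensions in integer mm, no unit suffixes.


translate([298, 488, 0]) cube([18, 215, 1333]);
translate([1102, 488, 0]) cube([18, 215, 1333]);
translate([316, 488, 0]) cube([786, 215, 20]);
translate([316, 488, 310]) cube([786, 215, 20]);
translate([316, 488, 620]) cube([786, 215, 20]);
translate([316, 488, 930]) cube([786, 215, 20]);
translate([316, 488, 1240]) cube([786, 215, 20]);


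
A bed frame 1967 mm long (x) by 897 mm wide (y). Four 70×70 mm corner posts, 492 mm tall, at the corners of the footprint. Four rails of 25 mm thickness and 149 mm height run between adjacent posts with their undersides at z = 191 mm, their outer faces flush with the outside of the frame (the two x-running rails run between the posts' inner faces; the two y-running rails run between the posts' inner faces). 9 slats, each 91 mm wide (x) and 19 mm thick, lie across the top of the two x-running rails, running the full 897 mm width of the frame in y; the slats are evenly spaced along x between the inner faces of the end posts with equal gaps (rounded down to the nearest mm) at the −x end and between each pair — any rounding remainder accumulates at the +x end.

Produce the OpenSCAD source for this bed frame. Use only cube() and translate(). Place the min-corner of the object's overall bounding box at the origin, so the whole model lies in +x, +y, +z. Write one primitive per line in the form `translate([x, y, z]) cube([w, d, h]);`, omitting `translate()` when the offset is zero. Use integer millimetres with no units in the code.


cube([70, 70, 492]);
translate([0, 827, 0]) cube([70, 70, 492]);
translate([1897, 0, 0]) cube([70, 70, 492]);
translate([1897, 827, 0]) cube([70, 70, 492]);
translate([70, 0, 191]) cube([1827, 25, 149]);
translate([70, 872, 191]) cube([1827, 25, 149]);
translate([0, 70, 191]) cube([25, 757, 149]);
translate([1942, 70, 191]) cube([25, 757, 149]);
translate([170, 0, 340]) cube([91, 897, 19]);
translate([361, 0, 340]) cube([91, 897, 19]);
translate([552, 0, 340]) cube([91, 897, 19]);
translate([743, 0, 340]) cube([91, 897, 19]);
translate([934, 0, 340]) cube([91, 897, 19]);
translate([1125, 0, 340]) cube([91, 897, 19]);
translate([1316, 0, 340]) cube([91, 897, 19]);
translate([1507, 0, 340]) cube([91, 897, 19]);
translate([1698, 0, 340]) cube([91, 897, 19]);


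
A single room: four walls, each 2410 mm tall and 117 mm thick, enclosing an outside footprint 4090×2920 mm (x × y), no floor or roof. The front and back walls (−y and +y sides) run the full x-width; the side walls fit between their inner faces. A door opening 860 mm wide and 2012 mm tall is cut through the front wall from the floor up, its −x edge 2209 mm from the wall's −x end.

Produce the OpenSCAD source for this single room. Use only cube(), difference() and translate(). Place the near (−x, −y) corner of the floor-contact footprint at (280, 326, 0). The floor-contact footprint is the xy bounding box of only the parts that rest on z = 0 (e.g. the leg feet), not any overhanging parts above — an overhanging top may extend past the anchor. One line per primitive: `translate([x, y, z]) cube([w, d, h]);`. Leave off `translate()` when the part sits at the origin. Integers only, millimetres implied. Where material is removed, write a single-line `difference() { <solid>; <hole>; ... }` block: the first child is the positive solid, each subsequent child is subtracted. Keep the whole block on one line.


difference() { translate([280, 326, 0]) cube([4090, 117, 2410]); translate([2489, 326, 0]) cube([860, 117, 2012]); }
translate([280, 3129, 0]) cube([4090, 117, 2410]);
translate([280, 443, 0]) cube([117, 2686, 2410]);
translate([4253, 443, 0]) cube([117, 2686, 2410]);


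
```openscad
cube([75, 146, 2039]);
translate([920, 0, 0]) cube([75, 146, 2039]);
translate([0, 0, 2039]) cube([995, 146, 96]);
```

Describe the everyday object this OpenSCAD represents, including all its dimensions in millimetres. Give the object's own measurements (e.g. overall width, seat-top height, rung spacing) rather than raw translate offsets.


A door frame. The clear opening is 845 mm wide and 2039 mm high. Two 75 mm wide jambs, 146 mm deep, stand either side of the opening from the floor to the top of the opening. A 96 mm thick head sits across the top of both jambs, spanning the full outside width of the frame.


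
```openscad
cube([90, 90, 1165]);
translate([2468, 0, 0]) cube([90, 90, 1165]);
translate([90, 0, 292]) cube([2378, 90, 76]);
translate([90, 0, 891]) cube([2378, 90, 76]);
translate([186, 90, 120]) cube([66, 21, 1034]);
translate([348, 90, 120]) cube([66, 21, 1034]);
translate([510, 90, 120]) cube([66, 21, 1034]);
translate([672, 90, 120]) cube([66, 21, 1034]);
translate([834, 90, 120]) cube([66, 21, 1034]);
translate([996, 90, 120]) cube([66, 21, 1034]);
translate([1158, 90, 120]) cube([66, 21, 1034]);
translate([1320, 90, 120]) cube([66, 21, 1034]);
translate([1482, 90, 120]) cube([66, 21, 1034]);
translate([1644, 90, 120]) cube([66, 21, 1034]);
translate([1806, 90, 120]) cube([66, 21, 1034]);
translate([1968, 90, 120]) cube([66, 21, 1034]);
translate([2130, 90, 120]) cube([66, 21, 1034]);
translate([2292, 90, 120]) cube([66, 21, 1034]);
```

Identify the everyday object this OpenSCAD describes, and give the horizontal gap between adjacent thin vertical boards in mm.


A fence section. The picket gap is 96 mm.

Two posts, two rails, 14 pickets — a fence section. Span 2378 mm holds 14 pickets of 66 mm with 15 equal gaps: ⌊(2378 − 14·66) / 15⌋ = 96 mm.


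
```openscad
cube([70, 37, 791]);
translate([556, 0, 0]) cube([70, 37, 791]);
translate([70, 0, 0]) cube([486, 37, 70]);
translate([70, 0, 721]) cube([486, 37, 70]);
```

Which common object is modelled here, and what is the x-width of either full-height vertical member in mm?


A picture frame. The border width is 70 mm.

Four thin pieces enclosing a rectangular opening — a picture frame. The two full-height stiles are 791 mm tall; the top rail sits at z = 721 and is 70 mm tall, so the border above the opening is 791 − 721 = 70 mm, matching the stile x-width.


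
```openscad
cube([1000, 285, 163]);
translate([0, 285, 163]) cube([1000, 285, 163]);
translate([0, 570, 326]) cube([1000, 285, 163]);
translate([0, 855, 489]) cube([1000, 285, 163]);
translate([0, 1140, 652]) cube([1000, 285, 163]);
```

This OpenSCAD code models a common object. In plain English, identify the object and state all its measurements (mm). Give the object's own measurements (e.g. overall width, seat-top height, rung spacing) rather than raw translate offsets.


A straight staircase of 5 solid steps. Each step is 1000 mm wide (x), 285 mm deep (y, the going) and 163 mm tall (the rise). The first step rests on the floor; each subsequent step sits one going further in +y and one rise higher in +z, directly behind and above the previous step with no overlap.


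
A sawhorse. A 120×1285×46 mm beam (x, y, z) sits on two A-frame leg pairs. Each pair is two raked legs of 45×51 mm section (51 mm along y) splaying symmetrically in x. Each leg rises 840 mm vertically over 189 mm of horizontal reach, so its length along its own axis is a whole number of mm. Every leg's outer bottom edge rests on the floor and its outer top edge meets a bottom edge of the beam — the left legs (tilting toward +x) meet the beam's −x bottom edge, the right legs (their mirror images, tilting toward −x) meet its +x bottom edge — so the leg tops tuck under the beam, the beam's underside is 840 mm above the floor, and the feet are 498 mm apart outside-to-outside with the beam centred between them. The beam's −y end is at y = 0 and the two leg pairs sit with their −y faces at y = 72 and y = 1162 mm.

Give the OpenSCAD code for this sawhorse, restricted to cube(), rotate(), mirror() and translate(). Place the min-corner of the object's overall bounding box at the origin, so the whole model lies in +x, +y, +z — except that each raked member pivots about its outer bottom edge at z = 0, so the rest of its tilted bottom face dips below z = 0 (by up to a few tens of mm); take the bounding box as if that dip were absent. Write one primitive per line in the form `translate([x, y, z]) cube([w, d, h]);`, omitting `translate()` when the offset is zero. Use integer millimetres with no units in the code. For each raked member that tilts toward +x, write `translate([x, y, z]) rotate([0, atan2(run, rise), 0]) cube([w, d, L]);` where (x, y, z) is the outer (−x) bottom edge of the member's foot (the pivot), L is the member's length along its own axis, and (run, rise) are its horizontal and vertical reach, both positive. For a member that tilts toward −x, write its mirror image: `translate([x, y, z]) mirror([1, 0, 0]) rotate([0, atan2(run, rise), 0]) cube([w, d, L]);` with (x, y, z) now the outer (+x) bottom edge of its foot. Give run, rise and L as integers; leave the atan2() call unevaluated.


translate([189, 0, 840]) cube([120, 1285, 46]);
translate([0, 72, 0]) rotate([0, atan2(189, 840), 0]) cube([45, 51, 861]);
translate([498, 72, 0]) mirror([1, 0, 0]) rotate([0, atan2(189, 840), 0]) cube([45, 51, 861]);
translate([0, 1162, 0]) rotate([0, atan2(189, 840), 0]) cube([45, 51, 861]);
translate([498, 1162, 0]) mirror([1, 0, 0]) rotate([0, atan2(189, 840), 0]) cube([45, 51, 861]);


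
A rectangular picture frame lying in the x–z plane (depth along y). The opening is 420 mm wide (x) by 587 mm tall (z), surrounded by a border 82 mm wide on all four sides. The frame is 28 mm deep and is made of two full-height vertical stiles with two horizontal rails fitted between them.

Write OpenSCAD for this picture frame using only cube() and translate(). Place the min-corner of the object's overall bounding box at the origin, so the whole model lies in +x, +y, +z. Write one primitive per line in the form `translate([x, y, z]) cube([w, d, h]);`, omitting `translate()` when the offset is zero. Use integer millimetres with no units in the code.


cube([82, 28, 751]);
translate([502, 0, 0]) cube([82, 28, 751]);
translate([82, 0, 0]) cube([420, 28, 82]);
translate([82, 0, 669]) cube([420, 28, 82]);


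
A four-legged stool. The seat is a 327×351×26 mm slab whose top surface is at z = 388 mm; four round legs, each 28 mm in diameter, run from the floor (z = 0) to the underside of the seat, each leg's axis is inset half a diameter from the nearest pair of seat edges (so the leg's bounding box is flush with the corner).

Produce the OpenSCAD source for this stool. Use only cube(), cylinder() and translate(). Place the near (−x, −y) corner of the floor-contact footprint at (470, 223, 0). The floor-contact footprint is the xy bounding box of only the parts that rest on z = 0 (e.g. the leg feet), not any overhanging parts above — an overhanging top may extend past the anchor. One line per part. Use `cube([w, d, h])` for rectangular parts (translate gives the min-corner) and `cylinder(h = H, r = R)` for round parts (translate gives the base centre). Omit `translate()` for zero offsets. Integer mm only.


// leg_h = 388 - 26 = 362
translate([470, 223, 362]) cube([327, 351, 26]);
translate([484, 237, 0]) cylinder(h = 362, r = 14);
translate([783, 237, 0]) cylinder(h = 362, r = 14);
translate([484, 560, 0]) cylinder(h = 362, r = 14);
translate([783, 560, 0]) cylinder(h = 362, r = 14);


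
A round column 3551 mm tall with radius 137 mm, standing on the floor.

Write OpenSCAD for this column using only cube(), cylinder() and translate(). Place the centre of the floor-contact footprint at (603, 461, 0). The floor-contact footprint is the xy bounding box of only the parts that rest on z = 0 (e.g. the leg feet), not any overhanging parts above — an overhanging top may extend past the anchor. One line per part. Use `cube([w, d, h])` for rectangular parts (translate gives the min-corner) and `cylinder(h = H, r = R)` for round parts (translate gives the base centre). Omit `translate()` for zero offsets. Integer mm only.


translate([603, 461, 0]) cylinder(h = 3551, r = 137);


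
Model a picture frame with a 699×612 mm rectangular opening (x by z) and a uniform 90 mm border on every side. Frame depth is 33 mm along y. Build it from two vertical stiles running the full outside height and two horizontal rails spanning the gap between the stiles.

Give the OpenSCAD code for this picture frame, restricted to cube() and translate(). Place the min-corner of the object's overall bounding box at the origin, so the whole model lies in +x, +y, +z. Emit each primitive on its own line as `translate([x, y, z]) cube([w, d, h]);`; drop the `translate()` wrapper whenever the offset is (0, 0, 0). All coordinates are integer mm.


cube([90, 33, 792]);
translate([789, 0, 0]) cube([90, 33, 792]);
translate([90, 0, 0]) cube([699, 33, 90]);
translate([90, 0, 702]) cube([699, 33, 90]);


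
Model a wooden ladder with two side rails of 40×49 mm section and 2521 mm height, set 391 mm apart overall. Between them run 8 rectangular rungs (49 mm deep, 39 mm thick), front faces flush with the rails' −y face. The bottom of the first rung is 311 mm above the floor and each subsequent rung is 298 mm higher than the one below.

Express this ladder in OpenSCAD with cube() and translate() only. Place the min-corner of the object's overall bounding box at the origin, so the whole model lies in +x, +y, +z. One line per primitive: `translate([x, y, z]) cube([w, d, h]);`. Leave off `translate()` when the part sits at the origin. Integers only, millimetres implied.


cube([40, 49, 2521]);
translate([351, 0, 0]) cube([40, 49, 2521]);
translate([40, 0, 311]) cube([311, 49, 39]);
translate([40, 0, 609]) cube([311, 49, 39]);
translate([40, 0, 907]) cube([311, 49, 39]);
translate([40, 0, 1205]) cube([311, 49, 39]);
translate([40, 0, 1503]) cube([311, 49, 39]);
translate([40, 0, 1801]) cube([311, 49, 39]);
translate([40, 0, 2099]) cube([311, 49, 39]);
translate([40, 0, 2397]) cube([311, 49, 39]);


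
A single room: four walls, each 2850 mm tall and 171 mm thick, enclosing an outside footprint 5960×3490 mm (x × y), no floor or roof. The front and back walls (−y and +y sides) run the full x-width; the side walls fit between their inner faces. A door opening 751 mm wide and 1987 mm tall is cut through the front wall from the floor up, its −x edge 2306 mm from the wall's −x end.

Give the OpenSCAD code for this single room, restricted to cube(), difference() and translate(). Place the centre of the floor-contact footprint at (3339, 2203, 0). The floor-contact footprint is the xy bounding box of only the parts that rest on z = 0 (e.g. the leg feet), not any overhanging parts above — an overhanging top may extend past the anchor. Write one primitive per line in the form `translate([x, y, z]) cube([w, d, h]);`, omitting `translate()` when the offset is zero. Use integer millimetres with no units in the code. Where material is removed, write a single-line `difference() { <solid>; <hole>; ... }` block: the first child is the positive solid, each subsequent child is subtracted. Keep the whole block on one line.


difference() { translate([359, 458, 0]) cube([5960, 171, 2850]); translate([2665, 458, 0]) cube([751, 171, 1987]); }
translate([359, 3777, 0]) cube([5960, 171, 2850]);
translate([359, 629, 0]) cube([171, 3148, 2850]);
translate([6148, 629, 0]) cube([171, 3148, 2850]);


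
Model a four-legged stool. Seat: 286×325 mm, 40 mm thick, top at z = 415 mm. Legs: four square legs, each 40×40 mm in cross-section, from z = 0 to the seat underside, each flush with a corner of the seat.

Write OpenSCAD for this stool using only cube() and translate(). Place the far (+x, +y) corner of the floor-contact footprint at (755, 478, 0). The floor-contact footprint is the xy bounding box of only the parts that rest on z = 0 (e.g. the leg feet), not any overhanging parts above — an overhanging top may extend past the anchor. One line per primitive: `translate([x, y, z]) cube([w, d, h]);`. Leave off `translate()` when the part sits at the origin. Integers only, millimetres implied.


// leg_h = 415 - 40 = 375
translate([469, 153, 375]) cube([286, 325, 40]);
translate([469, 153, 0]) cube([40, 40, 375]);
translate([715, 153, 0]) cube([40, 40, 375]);
translate([469, 438, 0]) cube([40, 40, 375]);
translate([715, 438, 0]) cube([40, 40, 375]);


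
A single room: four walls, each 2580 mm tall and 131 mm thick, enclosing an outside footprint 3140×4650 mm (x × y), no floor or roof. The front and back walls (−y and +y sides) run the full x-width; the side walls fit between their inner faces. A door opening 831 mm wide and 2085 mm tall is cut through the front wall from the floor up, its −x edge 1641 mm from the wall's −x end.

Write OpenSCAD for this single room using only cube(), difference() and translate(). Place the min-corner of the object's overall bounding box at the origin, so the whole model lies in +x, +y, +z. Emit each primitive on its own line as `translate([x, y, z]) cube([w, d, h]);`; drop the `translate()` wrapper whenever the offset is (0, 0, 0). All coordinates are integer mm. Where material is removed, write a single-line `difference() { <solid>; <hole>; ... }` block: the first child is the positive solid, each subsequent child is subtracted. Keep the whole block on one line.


difference() { cube([3140, 131, 2580]); translate([1641, 0, 0]) cube([831, 131, 2085]); }
translate([0, 4519, 0]) cube([3140, 131, 2580]);
translate([0, 131, 0]) cube([131, 4388, 2580]);
translate([3009, 131, 0]) cube([131, 4388, 2580]);


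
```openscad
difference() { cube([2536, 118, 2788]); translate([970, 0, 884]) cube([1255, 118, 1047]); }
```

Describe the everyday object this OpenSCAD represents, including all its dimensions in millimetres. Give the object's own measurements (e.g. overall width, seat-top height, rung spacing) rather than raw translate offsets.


A wall 2536 mm long (x), 118 mm thick (y), 2788 mm tall, with a rectangular window opening cut through it. The opening is 1255 mm wide and 1047 mm tall; its sill is at z = 884 mm and its near (−x) edge is 970 mm from the wall's −x end. The opening passes through the full wall thickness.


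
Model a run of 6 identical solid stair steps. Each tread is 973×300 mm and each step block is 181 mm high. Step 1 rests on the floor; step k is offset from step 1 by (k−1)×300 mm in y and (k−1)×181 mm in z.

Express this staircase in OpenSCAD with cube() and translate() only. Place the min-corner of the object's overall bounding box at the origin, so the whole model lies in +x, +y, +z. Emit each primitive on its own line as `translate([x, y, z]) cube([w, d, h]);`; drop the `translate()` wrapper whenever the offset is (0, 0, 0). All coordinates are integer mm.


cube([973, 300, 181]);
translate([0, 300, 181]) cube([973, 300, 181]);
translate([0, 600, 362]) cube([973, 300, 181]);
translate([0, 900, 543]) cube([973, 300, 181]);
translate([0, 1200, 724]) cube([973, 300, 181]);
translate([0, 1500, 905]) cube([973, 300, 181]);


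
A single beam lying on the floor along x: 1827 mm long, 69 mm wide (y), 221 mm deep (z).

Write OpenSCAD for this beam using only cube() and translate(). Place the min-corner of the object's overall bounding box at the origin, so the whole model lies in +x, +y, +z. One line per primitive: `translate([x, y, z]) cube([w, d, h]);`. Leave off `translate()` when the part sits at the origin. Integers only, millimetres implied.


cube([1827, 69, 221]);


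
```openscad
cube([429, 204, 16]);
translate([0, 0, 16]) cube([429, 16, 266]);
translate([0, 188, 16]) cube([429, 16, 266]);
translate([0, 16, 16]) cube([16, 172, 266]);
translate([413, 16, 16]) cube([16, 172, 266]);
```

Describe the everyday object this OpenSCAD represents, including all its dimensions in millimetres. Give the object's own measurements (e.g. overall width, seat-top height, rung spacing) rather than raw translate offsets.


An open-topped rectangular box: outside dimensions 429×204×282 mm, with a uniform wall and base thickness of 16 mm. The base is a full 429×204 slab on the floor; four walls sit on top of the base. The front and back walls (the −y and +y sides) span the full width; the two side walls fit between them.


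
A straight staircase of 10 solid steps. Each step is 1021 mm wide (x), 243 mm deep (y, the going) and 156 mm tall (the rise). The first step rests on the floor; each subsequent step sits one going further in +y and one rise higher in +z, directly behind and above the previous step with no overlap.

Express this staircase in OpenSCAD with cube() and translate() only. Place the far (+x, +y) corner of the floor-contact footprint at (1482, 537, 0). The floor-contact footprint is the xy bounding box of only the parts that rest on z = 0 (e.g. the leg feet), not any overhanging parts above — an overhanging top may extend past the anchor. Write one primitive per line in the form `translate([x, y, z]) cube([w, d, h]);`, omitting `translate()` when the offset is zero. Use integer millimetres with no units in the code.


translate([461, 294, 0]) cube([1021, 243, 156]);
translate([461, 537, 156]) cube([1021, 243, 156]);
translate([461, 780, 312]) cube([1021, 243, 156]);
translate([461, 1023, 468]) cube([1021, 243, 156]);
translate([461, 1266, 624]) cube([1021, 243, 156]);
translate([461, 1509, 780]) cube([1021, 243, 156]);
translate([461, 1752, 936]) cube([1021, 243, 156]);
translate([461, 1995, 1092]) cube([1021, 243, 156]);
translate([461, 2238, 1248]) cube([1021, 243, 156]);
translate([461, 2481, 1404]) cube([1021, 243, 156]);


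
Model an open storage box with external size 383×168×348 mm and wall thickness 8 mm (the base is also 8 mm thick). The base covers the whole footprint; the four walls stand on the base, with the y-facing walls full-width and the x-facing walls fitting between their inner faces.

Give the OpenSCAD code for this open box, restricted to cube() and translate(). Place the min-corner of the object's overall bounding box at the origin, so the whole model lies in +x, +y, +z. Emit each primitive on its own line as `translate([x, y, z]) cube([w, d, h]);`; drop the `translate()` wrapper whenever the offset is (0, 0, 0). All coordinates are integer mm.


cube([383, 168, 8]);
translate([0, 0, 8]) cube([383, 8, 340]);
translate([0, 160, 8]) cube([383, 8, 340]);
translate([0, 8, 8]) cube([8, 152, 340]);
translate([375, 8, 8]) cube([8, 152, 340]);


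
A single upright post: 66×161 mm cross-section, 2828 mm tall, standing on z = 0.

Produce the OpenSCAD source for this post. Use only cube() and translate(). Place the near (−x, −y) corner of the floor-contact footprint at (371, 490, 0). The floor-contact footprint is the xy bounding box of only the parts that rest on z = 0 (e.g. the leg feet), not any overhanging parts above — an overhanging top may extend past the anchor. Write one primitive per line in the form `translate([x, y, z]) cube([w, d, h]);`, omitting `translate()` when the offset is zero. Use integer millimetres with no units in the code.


translate([371, 490, 0]) cube([66, 161, 2828]);


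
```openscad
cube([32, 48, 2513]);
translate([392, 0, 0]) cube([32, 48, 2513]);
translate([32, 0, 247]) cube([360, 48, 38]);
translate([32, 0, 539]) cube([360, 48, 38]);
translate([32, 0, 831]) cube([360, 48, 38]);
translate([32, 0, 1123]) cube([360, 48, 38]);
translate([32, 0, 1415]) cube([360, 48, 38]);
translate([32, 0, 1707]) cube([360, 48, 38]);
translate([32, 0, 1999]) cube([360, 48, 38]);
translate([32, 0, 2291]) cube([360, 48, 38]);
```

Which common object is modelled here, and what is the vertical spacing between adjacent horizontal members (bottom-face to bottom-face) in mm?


A ladder. The rung spacing is 292 mm.

Two tall 32×48 posts with 8 short bars between them — a ladder. Adjacent rungs sit at z = 247 and z = 539, so the spacing is 539 − 247 = 292 mm.


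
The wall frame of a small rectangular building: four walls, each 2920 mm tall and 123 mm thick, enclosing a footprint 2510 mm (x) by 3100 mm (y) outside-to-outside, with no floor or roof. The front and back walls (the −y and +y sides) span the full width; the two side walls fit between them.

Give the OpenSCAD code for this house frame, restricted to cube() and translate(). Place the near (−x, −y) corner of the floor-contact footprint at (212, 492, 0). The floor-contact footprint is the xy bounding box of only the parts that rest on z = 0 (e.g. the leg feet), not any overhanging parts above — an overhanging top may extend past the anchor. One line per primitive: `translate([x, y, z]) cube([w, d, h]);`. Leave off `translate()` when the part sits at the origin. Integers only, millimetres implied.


translate([212, 492, 0]) cube([2510, 123, 2920]);
translate([212, 3469, 0]) cube([2510, 123, 2920]);
translate([212, 615, 0]) cube([123, 2854, 2920]);
translate([2599, 615, 0]) cube([123, 2854, 2920]);


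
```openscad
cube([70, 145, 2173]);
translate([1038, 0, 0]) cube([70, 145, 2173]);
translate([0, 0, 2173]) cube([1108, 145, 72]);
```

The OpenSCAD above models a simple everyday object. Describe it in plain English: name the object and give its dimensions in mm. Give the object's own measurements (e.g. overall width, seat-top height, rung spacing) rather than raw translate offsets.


A door frame. The clear opening is 968 mm wide and 2173 mm high. Two 70 mm wide jambs, 145 mm deep, stand either side of the opening from the floor to the top of the opening. A 72 mm thick head sits across the top of both jambs, spanning the full outside width of the frame.


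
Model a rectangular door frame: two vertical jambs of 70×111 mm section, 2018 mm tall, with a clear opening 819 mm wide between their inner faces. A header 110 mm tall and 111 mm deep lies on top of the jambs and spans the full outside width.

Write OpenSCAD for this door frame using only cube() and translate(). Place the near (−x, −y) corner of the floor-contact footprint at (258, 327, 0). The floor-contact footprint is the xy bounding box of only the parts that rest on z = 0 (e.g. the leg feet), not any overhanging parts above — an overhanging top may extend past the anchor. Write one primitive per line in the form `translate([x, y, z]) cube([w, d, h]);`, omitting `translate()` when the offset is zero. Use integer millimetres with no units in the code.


translate([258, 327, 0]) cube([70, 111, 2018]);
translate([1147, 327, 0]) cube([70, 111, 2018]);
translate([258, 327, 2018]) cube([959, 111, 110]);


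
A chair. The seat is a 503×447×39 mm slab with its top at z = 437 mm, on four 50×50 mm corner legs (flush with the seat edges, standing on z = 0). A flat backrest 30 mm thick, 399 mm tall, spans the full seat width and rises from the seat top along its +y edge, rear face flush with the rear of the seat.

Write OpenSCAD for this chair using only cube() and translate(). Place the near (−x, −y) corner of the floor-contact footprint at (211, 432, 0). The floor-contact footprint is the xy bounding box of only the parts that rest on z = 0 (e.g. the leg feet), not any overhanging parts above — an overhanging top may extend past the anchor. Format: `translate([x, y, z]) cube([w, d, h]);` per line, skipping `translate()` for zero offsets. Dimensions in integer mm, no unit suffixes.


translate([211, 432, 398]) cube([503, 447, 39]);
translate([211, 432, 0]) cube([50, 50, 398]);
translate([664, 432, 0]) cube([50, 50, 398]);
translate([211, 829, 0]) cube([50, 50, 398]);
translate([664, 829, 0]) cube([50, 50, 398]);
translate([211, 849, 437]) cube([503, 30, 399]);


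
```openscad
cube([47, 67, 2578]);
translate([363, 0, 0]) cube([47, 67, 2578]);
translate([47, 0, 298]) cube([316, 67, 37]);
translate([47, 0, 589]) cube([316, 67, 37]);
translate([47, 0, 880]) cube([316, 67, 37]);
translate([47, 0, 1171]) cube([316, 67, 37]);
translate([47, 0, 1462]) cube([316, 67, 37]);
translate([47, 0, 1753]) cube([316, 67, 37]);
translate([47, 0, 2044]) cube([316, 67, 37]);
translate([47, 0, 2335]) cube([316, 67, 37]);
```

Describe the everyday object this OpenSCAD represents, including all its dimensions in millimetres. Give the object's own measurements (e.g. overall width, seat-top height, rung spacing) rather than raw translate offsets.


A straight ladder. Two 47×67 mm vertical rails, 2578 mm tall, stand 410 mm apart (outside-to-outside) with their front faces coplanar on the −y side. 8 rungs, each 67 mm deep and 37 mm tall, span between the inner faces of the rails, front faces flush with the rails. The lowest rung's underside is at z = 298 mm and rungs are spaced 291 mm apart (underside to underside).


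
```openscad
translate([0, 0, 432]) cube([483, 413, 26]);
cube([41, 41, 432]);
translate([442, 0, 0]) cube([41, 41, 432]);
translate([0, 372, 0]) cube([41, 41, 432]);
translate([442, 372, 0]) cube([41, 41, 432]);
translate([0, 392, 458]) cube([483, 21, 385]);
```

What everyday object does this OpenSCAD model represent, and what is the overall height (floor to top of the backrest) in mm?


A chair. The overall height is 843 mm.

A slab on four corner posts with a tall panel at the back — a chair. The seat slab sits at z = 432 with thickness 26, and the 385 mm backrest starts at the seat top, so the overall height is 432 + 26 + 385 = 843 mm.


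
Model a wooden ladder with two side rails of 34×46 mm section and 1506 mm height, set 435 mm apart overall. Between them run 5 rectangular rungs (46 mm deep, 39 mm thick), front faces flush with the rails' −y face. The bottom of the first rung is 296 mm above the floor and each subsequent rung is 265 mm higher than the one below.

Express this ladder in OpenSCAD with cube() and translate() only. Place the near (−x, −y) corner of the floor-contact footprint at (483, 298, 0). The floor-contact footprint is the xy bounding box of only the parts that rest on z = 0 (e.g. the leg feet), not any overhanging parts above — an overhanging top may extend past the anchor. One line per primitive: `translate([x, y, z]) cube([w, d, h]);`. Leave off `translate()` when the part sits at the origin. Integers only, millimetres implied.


translate([483, 298, 0]) cube([34, 46, 1506]);
translate([884, 298, 0]) cube([34, 46, 1506]);
translate([517, 298, 296]) cube([367, 46, 39]);
translate([517, 298, 561]) cube([367, 46, 39]);
translate([517, 298, 826]) cube([367, 46, 39]);
translate([517, 298, 1091]) cube([367, 46, 39]);
translate([517, 298, 1356]) cube([367, 46, 39]);
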